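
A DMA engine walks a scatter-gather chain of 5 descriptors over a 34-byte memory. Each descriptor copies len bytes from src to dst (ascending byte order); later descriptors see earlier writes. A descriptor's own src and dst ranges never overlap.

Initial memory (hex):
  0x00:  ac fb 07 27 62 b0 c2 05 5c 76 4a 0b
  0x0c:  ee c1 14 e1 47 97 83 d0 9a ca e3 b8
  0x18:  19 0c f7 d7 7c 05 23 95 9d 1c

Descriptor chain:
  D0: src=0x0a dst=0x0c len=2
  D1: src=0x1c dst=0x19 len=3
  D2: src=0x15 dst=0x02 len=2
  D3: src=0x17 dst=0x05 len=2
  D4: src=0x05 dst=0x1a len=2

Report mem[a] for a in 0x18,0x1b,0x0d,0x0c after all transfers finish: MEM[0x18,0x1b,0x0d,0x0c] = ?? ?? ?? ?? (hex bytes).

MEM[0x18,0x1b,0x0d,0x0c] = 19 19 0b 4a

  after D0: wrote 2B at 0x0c = 4a0b
  after D1: wrote 3B at 0x19 = 7c0523
  after D2: wrote 2B at 0x02 = cae3
  after D3: wrote 2B at 0x05 = b819
  after D4: wrote 2B at 0x1a = b819
query mem[0x18]=0x19, mem[0x1b]=0x19, mem[0x0d]=0x0b, mem[0x0c]=0x4a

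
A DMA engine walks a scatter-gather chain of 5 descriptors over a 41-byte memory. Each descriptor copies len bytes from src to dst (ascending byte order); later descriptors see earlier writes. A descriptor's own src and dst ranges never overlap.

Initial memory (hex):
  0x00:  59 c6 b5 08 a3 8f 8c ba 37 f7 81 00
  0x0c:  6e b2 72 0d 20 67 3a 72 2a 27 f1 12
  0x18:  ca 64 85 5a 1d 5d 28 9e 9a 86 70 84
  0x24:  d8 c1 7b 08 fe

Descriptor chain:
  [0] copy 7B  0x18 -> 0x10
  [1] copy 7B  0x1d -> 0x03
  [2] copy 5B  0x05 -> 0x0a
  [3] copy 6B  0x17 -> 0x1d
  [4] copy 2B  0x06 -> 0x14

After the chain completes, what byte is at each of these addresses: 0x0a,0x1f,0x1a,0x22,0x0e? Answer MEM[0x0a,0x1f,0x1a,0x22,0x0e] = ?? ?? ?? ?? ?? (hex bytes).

MEM[0x0a,0x1f,0x1a,0x22,0x0e] = 9e 64 85 1d 84

[0] 0x18->0x10 len=7 : ca 64 85 5a 1d 5d 28
[1] 0x1d->0x03 len=7 : 5d 28 9e 9a 86 70 84
[2] 0x05->0x0a len=5 : 9e 9a 86 70 84
[3] 0x17->0x1d len=6 : 12 ca 64 85 5a 1d
[4] 0x06->0x14 len=2 : 9a 86
query mem[0x0a]=0x9e, mem[0x1f]=0x64, mem[0x1a]=0x85, mem[0x22]=0x1d, mem[0x0e]=0x84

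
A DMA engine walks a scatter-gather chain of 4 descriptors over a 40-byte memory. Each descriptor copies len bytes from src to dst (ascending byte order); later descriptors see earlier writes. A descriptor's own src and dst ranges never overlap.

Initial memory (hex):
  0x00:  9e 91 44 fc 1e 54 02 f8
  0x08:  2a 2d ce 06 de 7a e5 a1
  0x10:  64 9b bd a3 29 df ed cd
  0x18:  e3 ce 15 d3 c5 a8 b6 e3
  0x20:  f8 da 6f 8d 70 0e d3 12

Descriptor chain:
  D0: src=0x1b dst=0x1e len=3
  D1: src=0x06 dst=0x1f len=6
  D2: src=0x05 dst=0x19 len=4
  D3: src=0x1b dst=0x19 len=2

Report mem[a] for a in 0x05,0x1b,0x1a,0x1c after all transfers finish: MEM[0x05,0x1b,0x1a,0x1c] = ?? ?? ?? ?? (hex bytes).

[0] 0x1b->0x1e len=3 : d3 c5 a8
[1] 0x06->0x1f len=6 : 02 f8 2a 2d ce 06
[2] 0x05->0x19 len=4 : 54 02 f8 2a
[3] 0x1b->0x19 len=2 : f8 2a
query mem[0x05]=0x54, mem[0x1b]=0xf8, mem[0x1a]=0x2a, mem[0x1c]=0x2a

MEM[0x05,0x1b,0x1a,0x1c] = 54 f8 2a 2a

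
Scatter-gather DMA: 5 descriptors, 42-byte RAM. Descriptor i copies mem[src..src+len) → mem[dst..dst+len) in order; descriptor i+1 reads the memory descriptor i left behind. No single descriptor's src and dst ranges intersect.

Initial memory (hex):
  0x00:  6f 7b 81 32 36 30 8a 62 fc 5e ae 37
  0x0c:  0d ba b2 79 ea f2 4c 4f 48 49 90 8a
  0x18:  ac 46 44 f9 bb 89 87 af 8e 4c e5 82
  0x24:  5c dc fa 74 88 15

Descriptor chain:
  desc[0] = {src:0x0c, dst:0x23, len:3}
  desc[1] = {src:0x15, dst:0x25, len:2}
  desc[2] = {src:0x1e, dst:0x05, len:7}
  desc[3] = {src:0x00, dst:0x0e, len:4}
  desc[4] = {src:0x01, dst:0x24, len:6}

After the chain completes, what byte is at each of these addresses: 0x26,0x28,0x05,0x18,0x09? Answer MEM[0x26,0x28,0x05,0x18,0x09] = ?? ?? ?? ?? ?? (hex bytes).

  after D0: wrote 3B at 0x23 = 0dbab2
  after D1: wrote 2B at 0x25 = 4990
  after D2: wrote 7B at 0x05 = 87af8e4ce50dba
  after D3: wrote 4B at 0x0e = 6f7b8132
  after D4: wrote 6B at 0x24 = 7b81323687af
query mem[0x26]=0x32, mem[0x28]=0x87, mem[0x05]=0x87, mem[0x18]=0xac, mem[0x09]=0xe5

MEM[0x26,0x28,0x05,0x18,0x09] = 32 87 87 ac e5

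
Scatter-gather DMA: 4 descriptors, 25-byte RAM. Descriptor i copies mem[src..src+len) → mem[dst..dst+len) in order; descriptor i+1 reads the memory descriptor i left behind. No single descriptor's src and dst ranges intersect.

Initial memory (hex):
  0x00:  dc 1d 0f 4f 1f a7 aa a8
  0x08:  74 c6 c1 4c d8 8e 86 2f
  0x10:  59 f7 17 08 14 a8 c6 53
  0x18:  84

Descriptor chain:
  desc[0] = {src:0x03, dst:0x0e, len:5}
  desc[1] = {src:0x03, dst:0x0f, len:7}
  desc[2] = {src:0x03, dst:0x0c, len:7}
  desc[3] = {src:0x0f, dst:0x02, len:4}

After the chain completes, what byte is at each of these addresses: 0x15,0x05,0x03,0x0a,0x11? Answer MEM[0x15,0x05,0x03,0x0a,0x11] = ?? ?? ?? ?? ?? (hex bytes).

  after D0: wrote 5B at 0x0e = 4f1fa7aaa8
  after D1: wrote 7B at 0x0f = 4f1fa7aaa874c6
  after D2: wrote 7B at 0x0c = 4f1fa7aaa874c6
  after D3: wrote 4B at 0x02 = aaa874c6
query mem[0x15]=0xc6, mem[0x05]=0xc6, mem[0x03]=0xa8, mem[0x0a]=0xc1, mem[0x11]=0x74

MEM[0x15,0x05,0x03,0x0a,0x11] = c6 c6 a8 c1 74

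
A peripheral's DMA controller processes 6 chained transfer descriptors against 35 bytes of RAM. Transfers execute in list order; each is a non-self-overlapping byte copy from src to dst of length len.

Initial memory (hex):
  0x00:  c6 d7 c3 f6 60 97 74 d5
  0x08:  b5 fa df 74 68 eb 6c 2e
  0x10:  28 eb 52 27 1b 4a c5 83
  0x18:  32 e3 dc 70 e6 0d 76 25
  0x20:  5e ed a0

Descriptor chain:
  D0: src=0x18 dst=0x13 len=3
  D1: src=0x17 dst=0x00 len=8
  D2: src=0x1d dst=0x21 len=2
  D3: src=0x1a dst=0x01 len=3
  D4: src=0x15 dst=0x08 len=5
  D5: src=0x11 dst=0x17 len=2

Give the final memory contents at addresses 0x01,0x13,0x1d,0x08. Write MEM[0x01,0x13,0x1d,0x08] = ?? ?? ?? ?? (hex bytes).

#0 dst[0x13+3] := {0x32,0xe3,0xdc}
#1 dst[0x00+8] := {0x83,0x32,0xe3,0xdc,0x70,0xe6,0x0d,0x76}
#2 dst[0x21+2] := {0x0d,0x76}
#3 dst[0x01+3] := {0xdc,0x70,0xe6}
#4 dst[0x08+5] := {0xdc,0xc5,0x83,0x32,0xe3}
#5 dst[0x17+2] := {0xeb,0x52}
query mem[0x01]=0xdc, mem[0x13]=0x32, mem[0x1d]=0x0d, mem[0x08]=0xdc

MEM[0x01,0x13,0x1d,0x08] = dc 32 0d dc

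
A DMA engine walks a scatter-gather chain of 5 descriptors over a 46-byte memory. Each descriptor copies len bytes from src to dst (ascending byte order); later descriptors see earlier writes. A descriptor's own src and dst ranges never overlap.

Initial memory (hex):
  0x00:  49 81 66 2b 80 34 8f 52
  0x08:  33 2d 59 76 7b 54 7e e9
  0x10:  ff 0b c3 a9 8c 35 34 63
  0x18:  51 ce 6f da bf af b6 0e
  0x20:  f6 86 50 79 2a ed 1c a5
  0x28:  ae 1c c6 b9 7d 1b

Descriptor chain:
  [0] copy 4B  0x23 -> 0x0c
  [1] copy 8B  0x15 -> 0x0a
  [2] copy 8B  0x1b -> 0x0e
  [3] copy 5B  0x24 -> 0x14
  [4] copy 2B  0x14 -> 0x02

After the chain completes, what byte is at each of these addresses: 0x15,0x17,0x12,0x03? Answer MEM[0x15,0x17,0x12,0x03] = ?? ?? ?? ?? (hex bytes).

#0 dst[0x0c+4] := {0x79,0x2a,0xed,0x1c}
#1 dst[0x0a+8] := {0x35,0x34,0x63,0x51,0xce,0x6f,0xda,0xbf}
#2 dst[0x0e+8] := {0xda,0xbf,0xaf,0xb6,0x0e,0xf6,0x86,0x50}
#3 dst[0x14+5] := {0x2a,0xed,0x1c,0xa5,0xae}
#4 dst[0x02+2] := {0x2a,0xed}
query mem[0x15]=0xed, mem[0x17]=0xa5, mem[0x12]=0x0e, mem[0x03]=0xed

MEM[0x15,0x17,0x12,0x03] = ed a5 0e ed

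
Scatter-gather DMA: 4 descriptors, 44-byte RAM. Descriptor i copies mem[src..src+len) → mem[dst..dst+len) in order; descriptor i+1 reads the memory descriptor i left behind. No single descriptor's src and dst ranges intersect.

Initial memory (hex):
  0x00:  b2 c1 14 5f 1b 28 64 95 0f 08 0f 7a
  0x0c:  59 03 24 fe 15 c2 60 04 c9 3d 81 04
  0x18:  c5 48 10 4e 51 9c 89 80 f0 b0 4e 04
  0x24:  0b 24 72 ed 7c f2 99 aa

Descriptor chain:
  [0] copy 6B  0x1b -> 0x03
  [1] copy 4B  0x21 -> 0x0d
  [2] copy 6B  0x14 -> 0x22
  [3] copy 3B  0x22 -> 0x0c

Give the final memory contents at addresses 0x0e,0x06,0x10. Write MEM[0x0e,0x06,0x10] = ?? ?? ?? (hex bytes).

D0: mem[0x03..0x08] <- [4e 51 9c 89 80 f0]
D1: mem[0x0d..0x10] <- [b0 4e 04 0b]
D2: mem[0x22..0x27] <- [c9 3d 81 04 c5 48]
D3: mem[0x0c..0x0e] <- [c9 3d 81]
query mem[0x0e]=0x81, mem[0x06]=0x89, mem[0x10]=0x0b

MEM[0x0e,0x06,0x10] = 81 89 0b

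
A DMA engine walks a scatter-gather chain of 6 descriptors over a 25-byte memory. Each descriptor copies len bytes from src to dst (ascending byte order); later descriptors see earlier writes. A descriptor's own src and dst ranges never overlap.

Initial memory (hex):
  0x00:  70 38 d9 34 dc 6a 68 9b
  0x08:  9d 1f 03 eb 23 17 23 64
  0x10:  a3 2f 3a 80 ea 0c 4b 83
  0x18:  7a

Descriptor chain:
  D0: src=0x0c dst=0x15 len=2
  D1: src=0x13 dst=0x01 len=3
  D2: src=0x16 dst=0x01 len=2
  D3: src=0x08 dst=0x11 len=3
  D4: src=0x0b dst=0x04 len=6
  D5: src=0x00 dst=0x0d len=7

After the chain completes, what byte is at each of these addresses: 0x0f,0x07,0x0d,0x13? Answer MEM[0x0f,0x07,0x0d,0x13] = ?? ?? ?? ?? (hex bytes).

  after D0: wrote 2B at 0x15 = 2317
  after D1: wrote 3B at 0x01 = 80ea23
  after D2: wrote 2B at 0x01 = 1783
  after D3: wrote 3B at 0x11 = 9d1f03
  after D4: wrote 6B at 0x04 = eb23172364a3
  after D5: wrote 7B at 0x0d = 70178323eb2317
query mem[0x0f]=0x83, mem[0x07]=0x23, mem[0x0d]=0x70, mem[0x13]=0x17

MEM[0x0f,0x07,0x0d,0x13] = 83 23 70 17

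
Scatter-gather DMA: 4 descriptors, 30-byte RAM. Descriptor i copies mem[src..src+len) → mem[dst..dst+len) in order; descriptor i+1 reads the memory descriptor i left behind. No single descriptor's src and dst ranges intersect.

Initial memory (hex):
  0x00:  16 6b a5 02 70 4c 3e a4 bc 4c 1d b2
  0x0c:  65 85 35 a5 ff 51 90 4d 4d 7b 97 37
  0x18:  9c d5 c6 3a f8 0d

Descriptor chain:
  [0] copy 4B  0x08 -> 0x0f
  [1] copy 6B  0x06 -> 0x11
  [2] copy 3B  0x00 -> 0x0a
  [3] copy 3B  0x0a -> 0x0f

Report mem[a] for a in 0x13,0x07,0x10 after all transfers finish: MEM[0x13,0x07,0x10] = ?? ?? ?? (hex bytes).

[0] 0x08->0x0f len=4 : bc 4c 1d b2
[1] 0x06->0x11 len=6 : 3e a4 bc 4c 1d b2
[2] 0x00->0x0a len=3 : 16 6b a5
[3] 0x0a->0x0f len=3 : 16 6b a5
query mem[0x13]=0xbc, mem[0x07]=0xa4, mem[0x10]=0x6b

MEM[0x13,0x07,0x10] = bc a4 6b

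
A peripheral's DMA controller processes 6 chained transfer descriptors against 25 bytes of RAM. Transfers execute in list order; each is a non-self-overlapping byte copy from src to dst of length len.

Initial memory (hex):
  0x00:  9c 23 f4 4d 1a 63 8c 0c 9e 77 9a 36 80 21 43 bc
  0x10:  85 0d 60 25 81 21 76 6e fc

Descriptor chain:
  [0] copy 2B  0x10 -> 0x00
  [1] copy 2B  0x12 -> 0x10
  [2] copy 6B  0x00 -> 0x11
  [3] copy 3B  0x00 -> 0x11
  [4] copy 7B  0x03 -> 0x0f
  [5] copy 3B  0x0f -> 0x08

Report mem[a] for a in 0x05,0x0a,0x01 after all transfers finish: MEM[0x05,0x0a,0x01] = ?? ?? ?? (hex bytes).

#0 dst[0x00+2] := {0x85,0x0d}
#1 dst[0x10+2] := {0x60,0x25}
#2 dst[0x11+6] := {0x85,0x0d,0xf4,0x4d,0x1a,0x63}
#3 dst[0x11+3] := {0x85,0x0d,0xf4}
#4 dst[0x0f+7] := {0x4d,0x1a,0x63,0x8c,0x0c,0x9e,0x77}
#5 dst[0x08+3] := {0x4d,0x1a,0x63}
query mem[0x05]=0x63, mem[0x0a]=0x63, mem[0x01]=0x0d

MEM[0x05,0x0a,0x01] = 63 63 0d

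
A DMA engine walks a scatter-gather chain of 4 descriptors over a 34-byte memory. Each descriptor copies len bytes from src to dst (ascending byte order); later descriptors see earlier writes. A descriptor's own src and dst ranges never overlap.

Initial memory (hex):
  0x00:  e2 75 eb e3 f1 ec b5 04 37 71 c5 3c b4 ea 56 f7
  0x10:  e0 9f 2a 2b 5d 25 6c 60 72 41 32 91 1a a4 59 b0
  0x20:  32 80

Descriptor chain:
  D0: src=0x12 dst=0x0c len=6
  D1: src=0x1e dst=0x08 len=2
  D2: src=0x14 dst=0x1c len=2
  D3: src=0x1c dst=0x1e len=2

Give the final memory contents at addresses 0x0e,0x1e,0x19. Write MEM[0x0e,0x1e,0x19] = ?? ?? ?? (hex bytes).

MEM[0x0e,0x1e,0x19] = 5d 5d 41

#0 dst[0x0c+6] := {0x2a,0x2b,0x5d,0x25,0x6c,0x60}
#1 dst[0x08+2] := {0x59,0xb0}
#2 dst[0x1c+2] := {0x5d,0x25}
#3 dst[0x1e+2] := {0x5d,0x25}
query mem[0x0e]=0x5d, mem[0x1e]=0x5d, mem[0x19]=0x41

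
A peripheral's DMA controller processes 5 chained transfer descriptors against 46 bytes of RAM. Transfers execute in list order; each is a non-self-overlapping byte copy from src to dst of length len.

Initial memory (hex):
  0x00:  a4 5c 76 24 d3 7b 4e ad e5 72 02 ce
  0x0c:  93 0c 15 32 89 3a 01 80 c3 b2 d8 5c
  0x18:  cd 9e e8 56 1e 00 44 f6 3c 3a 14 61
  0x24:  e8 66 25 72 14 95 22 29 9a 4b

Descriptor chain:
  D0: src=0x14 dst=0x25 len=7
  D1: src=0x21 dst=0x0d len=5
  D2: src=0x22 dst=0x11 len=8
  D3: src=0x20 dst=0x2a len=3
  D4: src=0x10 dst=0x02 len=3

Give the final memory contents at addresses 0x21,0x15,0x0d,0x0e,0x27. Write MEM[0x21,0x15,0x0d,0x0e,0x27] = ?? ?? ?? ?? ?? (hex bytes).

#0 dst[0x25+7] := {0xc3,0xb2,0xd8,0x5c,0xcd,0x9e,0xe8}
#1 dst[0x0d+5] := {0x3a,0x14,0x61,0xe8,0xc3}
#2 dst[0x11+8] := {0x14,0x61,0xe8,0xc3,0xb2,0xd8,0x5c,0xcd}
#3 dst[0x2a+3] := {0x3c,0x3a,0x14}
#4 dst[0x02+3] := {0xe8,0x14,0x61}
query mem[0x21]=0x3a, mem[0x15]=0xb2, mem[0x0d]=0x3a, mem[0x0e]=0x14, mem[0x27]=0xd8

MEM[0x21,0x15,0x0d,0x0e,0x27] = 3a b2 3a 14 d8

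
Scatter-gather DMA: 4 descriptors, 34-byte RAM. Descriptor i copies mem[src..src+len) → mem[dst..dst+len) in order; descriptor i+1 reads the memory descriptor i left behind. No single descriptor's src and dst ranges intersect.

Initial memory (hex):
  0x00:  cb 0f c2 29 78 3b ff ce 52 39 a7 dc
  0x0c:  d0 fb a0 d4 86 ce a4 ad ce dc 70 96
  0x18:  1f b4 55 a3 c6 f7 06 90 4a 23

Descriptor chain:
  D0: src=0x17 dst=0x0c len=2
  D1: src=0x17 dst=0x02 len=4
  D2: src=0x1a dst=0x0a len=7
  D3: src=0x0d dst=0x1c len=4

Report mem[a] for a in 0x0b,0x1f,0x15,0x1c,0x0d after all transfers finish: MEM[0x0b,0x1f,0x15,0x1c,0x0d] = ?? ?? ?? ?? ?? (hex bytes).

MEM[0x0b,0x1f,0x15,0x1c,0x0d] = a3 4a dc f7 f7

D0: mem[0x0c..0x0d] <- [96 1f]
D1: mem[0x02..0x05] <- [96 1f b4 55]
D2: mem[0x0a..0x10] <- [55 a3 c6 f7 06 90 4a]
D3: mem[0x1c..0x1f] <- [f7 06 90 4a]
query mem[0x0b]=0xa3, mem[0x1f]=0x4a, mem[0x15]=0xdc, mem[0x1c]=0xf7, mem[0x0d]=0xf7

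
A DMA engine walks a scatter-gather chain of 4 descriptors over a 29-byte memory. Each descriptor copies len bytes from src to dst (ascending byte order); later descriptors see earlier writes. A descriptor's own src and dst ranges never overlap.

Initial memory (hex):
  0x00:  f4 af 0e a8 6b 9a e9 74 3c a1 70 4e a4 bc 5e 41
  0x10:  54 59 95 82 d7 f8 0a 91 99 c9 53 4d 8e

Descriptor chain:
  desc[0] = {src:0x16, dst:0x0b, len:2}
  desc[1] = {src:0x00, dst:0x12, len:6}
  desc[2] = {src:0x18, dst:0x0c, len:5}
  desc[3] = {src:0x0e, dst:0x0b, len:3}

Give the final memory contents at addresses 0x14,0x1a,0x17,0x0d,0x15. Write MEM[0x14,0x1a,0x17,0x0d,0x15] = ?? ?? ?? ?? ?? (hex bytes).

  after D0: wrote 2B at 0x0b = 0a91
  after D1: wrote 6B at 0x12 = f4af0ea86b9a
  after D2: wrote 5B at 0x0c = 99c9534d8e
  after D3: wrote 3B at 0x0b = 534d8e
query mem[0x14]=0x0e, mem[0x1a]=0x53, mem[0x17]=0x9a, mem[0x0d]=0x8e, mem[0x15]=0xa8

MEM[0x14,0x1a,0x17,0x0d,0x15] = 0e 53 9a 8e a8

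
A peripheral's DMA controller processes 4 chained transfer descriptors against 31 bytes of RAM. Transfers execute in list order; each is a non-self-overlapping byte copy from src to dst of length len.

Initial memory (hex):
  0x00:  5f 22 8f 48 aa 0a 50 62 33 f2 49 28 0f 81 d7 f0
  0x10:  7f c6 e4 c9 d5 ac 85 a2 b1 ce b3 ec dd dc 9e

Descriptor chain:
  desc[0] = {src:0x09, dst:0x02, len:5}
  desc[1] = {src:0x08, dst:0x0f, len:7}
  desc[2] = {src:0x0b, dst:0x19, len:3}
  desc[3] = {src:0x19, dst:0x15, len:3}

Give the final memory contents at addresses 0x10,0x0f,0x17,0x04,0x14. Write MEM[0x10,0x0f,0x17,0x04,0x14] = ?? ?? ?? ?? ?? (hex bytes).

#0 dst[0x02+5] := {0xf2,0x49,0x28,0x0f,0x81}
#1 dst[0x0f+7] := {0x33,0xf2,0x49,0x28,0x0f,0x81,0xd7}
#2 dst[0x19+3] := {0x28,0x0f,0x81}
#3 dst[0x15+3] := {0x28,0x0f,0x81}
query mem[0x10]=0xf2, mem[0x0f]=0x33, mem[0x17]=0x81, mem[0x04]=0x28, mem[0x14]=0x81

MEM[0x10,0x0f,0x17,0x04,0x14] = f2 33 81 28 81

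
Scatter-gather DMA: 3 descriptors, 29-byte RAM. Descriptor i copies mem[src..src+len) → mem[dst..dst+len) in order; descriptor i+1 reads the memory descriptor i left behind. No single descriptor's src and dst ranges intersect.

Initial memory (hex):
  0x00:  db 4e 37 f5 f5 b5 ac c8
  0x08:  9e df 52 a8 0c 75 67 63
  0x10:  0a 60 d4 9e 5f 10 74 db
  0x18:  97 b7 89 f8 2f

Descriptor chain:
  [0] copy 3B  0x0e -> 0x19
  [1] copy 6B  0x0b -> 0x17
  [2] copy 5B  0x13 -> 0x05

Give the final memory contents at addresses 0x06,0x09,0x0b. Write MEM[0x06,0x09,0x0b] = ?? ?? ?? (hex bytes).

MEM[0x06,0x09,0x0b] = 5f a8 a8

D0: mem[0x19..0x1b] <- [67 63 0a]
D1: mem[0x17..0x1c] <- [a8 0c 75 67 63 0a]
D2: mem[0x05..0x09] <- [9e 5f 10 74 a8]
query mem[0x06]=0x5f, mem[0x09]=0xa8, mem[0x0b]=0xa8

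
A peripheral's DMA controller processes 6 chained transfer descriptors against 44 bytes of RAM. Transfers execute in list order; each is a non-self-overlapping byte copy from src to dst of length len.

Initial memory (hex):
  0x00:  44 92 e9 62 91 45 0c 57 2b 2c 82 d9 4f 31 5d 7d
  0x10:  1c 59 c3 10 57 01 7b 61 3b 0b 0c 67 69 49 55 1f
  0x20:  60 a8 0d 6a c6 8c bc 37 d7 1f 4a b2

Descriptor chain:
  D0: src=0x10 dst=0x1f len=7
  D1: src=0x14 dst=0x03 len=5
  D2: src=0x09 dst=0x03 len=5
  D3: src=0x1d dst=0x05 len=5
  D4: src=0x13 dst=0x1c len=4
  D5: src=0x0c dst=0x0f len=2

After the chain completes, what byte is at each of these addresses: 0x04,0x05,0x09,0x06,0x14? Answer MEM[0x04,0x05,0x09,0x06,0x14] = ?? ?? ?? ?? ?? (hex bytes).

#0 dst[0x1f+7] := {0x1c,0x59,0xc3,0x10,0x57,0x01,0x7b}
#1 dst[0x03+5] := {0x57,0x01,0x7b,0x61,0x3b}
#2 dst[0x03+5] := {0x2c,0x82,0xd9,0x4f,0x31}
#3 dst[0x05+5] := {0x49,0x55,0x1c,0x59,0xc3}
#4 dst[0x1c+4] := {0x10,0x57,0x01,0x7b}
#5 dst[0x0f+2] := {0x4f,0x31}
query mem[0x04]=0x82, mem[0x05]=0x49, mem[0x09]=0xc3, mem[0x06]=0x55, mem[0x14]=0x57

MEM[0x04,0x05,0x09,0x06,0x14] = 82 49 c3 55 57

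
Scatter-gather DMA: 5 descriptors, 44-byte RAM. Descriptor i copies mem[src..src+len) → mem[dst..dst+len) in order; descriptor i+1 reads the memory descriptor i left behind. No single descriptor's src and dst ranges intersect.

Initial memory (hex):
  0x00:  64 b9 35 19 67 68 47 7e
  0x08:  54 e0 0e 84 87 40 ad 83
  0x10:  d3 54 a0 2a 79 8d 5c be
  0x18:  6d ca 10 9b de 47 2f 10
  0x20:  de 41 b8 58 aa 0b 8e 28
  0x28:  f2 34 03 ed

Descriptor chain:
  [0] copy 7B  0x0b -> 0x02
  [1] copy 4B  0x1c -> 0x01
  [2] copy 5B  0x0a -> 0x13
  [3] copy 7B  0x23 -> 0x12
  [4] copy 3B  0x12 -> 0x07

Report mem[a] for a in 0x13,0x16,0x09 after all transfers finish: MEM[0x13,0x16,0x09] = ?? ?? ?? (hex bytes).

D0: mem[0x02..0x08] <- [84 87 40 ad 83 d3 54]
D1: mem[0x01..0x04] <- [de 47 2f 10]
D2: mem[0x13..0x17] <- [0e 84 87 40 ad]
D3: mem[0x12..0x18] <- [58 aa 0b 8e 28 f2 34]
D4: mem[0x07..0x09] <- [58 aa 0b]
query mem[0x13]=0xaa, mem[0x16]=0x28, mem[0x09]=0x0b

MEM[0x13,0x16,0x09] = aa 28 0b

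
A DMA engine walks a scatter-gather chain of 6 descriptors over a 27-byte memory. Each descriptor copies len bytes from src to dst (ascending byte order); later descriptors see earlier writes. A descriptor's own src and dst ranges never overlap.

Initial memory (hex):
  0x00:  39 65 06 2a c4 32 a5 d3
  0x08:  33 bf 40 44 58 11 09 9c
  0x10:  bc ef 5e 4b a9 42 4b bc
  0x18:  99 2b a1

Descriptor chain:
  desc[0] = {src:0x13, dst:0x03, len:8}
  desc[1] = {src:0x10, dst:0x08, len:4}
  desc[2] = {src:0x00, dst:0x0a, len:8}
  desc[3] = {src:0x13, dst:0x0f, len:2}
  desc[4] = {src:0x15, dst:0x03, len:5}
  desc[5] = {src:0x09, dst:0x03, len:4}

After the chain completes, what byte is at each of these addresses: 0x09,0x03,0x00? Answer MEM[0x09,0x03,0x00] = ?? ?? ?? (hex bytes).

MEM[0x09,0x03,0x00] = ef ef 39

#0 dst[0x03+8] := {0x4b,0xa9,0x42,0x4b,0xbc,0x99,0x2b,0xa1}
#1 dst[0x08+4] := {0xbc,0xef,0x5e,0x4b}
#2 dst[0x0a+8] := {0x39,0x65,0x06,0x4b,0xa9,0x42,0x4b,0xbc}
#3 dst[0x0f+2] := {0x4b,0xa9}
#4 dst[0x03+5] := {0x42,0x4b,0xbc,0x99,0x2b}
#5 dst[0x03+4] := {0xef,0x39,0x65,0x06}
query mem[0x09]=0xef, mem[0x03]=0xef, mem[0x00]=0x39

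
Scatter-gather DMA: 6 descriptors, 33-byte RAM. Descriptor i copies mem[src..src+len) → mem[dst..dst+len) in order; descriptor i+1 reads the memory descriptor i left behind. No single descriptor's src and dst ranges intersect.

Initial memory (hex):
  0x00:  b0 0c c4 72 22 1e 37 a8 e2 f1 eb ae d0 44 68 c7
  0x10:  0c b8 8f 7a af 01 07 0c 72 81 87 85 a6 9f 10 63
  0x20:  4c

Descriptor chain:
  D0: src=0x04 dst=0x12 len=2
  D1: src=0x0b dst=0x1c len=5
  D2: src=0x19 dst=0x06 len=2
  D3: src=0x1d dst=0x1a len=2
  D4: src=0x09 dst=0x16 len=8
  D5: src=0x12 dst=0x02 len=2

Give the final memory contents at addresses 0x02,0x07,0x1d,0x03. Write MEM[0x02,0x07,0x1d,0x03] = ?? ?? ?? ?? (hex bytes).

  after D0: wrote 2B at 0x12 = 221e
  after D1: wrote 5B at 0x1c = aed04468c7
  after D2: wrote 2B at 0x06 = 8187
  after D3: wrote 2B at 0x1a = d044
  after D4: wrote 8B at 0x16 = f1ebaed04468c70c
  after D5: wrote 2B at 0x02 = 221e
query mem[0x02]=0x22, mem[0x07]=0x87, mem[0x1d]=0x0c, mem[0x03]=0x1e

MEM[0x02,0x07,0x1d,0x03] = 22 87 0c 1e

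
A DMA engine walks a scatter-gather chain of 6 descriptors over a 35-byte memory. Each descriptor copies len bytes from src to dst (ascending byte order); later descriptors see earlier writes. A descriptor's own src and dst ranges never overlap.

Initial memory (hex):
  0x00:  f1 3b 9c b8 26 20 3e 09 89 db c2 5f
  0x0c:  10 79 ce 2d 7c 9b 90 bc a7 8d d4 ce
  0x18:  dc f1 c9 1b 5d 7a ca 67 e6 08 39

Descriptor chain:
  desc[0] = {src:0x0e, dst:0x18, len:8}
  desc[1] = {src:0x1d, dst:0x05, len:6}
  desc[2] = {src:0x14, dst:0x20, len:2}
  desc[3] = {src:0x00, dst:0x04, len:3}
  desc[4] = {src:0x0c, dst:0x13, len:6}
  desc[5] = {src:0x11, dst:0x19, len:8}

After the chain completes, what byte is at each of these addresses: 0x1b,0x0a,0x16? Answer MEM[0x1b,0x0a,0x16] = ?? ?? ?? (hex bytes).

D0: mem[0x18..0x1f] <- [ce 2d 7c 9b 90 bc a7 8d]
D1: mem[0x05..0x0a] <- [bc a7 8d e6 08 39]
D2: mem[0x20..0x21] <- [a7 8d]
D3: mem[0x04..0x06] <- [f1 3b 9c]
D4: mem[0x13..0x18] <- [10 79 ce 2d 7c 9b]
D5: mem[0x19..0x20] <- [9b 90 10 79 ce 2d 7c 9b]
query mem[0x1b]=0x10, mem[0x0a]=0x39, mem[0x16]=0x2d

MEM[0x1b,0x0a,0x16] = 10 39 2d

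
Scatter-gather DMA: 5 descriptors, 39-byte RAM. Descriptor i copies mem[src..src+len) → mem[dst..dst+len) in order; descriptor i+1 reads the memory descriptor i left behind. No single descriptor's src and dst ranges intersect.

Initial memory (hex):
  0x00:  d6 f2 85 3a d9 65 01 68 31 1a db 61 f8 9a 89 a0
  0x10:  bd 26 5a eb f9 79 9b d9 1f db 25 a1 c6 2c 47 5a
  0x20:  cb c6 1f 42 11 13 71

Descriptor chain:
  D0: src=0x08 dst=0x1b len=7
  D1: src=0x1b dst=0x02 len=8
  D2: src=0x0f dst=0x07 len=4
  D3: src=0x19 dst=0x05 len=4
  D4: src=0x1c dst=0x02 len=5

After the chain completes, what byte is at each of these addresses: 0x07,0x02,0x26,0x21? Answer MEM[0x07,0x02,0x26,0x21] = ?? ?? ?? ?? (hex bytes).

MEM[0x07,0x02,0x26,0x21] = 31 1a 71 89

[0] 0x08->0x1b len=7 : 31 1a db 61 f8 9a 89
[1] 0x1b->0x02 len=8 : 31 1a db 61 f8 9a 89 1f
[2] 0x0f->0x07 len=4 : a0 bd 26 5a
[3] 0x19->0x05 len=4 : db 25 31 1a
[4] 0x1c->0x02 len=5 : 1a db 61 f8 9a
query mem[0x07]=0x31, mem[0x02]=0x1a, mem[0x26]=0x71, mem[0x21]=0x89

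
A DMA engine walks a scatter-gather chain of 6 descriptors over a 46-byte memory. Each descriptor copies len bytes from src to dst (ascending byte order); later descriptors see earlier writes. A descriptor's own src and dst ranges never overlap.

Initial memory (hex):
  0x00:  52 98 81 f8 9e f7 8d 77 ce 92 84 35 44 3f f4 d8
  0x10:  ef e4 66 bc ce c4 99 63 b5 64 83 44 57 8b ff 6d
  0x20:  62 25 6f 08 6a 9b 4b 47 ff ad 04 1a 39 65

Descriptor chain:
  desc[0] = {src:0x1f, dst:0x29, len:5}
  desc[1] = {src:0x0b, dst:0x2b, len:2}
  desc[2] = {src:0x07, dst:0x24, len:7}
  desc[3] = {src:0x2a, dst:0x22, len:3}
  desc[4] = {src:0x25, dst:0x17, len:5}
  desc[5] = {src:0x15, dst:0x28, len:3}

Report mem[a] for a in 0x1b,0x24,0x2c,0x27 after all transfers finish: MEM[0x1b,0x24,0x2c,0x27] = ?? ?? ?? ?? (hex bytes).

#0 dst[0x29+5] := {0x6d,0x62,0x25,0x6f,0x08}
#1 dst[0x2b+2] := {0x35,0x44}
#2 dst[0x24+7] := {0x77,0xce,0x92,0x84,0x35,0x44,0x3f}
#3 dst[0x22+3] := {0x3f,0x35,0x44}
#4 dst[0x17+5] := {0xce,0x92,0x84,0x35,0x44}
#5 dst[0x28+3] := {0xc4,0x99,0xce}
query mem[0x1b]=0x44, mem[0x24]=0x44, mem[0x2c]=0x44, mem[0x27]=0x84

MEM[0x1b,0x24,0x2c,0x27] = 44 44 44 84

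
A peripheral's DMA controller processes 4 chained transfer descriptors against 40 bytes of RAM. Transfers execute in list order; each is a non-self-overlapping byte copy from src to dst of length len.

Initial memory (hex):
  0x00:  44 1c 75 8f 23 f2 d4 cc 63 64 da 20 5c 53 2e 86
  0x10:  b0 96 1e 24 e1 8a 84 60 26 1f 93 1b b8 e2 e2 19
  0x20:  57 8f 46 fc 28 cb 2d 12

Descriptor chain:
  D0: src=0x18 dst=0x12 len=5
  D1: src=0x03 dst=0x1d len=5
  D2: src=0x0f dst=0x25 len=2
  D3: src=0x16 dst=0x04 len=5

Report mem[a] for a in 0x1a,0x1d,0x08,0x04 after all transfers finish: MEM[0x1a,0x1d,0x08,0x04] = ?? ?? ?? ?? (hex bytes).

D0: mem[0x12..0x16] <- [26 1f 93 1b b8]
D1: mem[0x1d..0x21] <- [8f 23 f2 d4 cc]
D2: mem[0x25..0x26] <- [86 b0]
D3: mem[0x04..0x08] <- [b8 60 26 1f 93]
query mem[0x1a]=0x93, mem[0x1d]=0x8f, mem[0x08]=0x93, mem[0x04]=0xb8

MEM[0x1a,0x1d,0x08,0x04] = 93 8f 93 b8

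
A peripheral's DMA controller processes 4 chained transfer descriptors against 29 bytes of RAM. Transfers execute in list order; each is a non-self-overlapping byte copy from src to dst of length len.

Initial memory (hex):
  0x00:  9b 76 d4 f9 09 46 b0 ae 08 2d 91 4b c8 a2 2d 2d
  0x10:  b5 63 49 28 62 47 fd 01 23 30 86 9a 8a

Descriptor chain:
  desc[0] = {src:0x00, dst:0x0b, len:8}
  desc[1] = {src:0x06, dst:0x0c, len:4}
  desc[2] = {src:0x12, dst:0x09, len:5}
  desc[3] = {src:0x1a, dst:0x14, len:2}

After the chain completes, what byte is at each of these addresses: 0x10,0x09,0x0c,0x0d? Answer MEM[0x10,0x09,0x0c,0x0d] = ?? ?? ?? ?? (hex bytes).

#0 dst[0x0b+8] := {0x9b,0x76,0xd4,0xf9,0x09,0x46,0xb0,0xae}
#1 dst[0x0c+4] := {0xb0,0xae,0x08,0x2d}
#2 dst[0x09+5] := {0xae,0x28,0x62,0x47,0xfd}
#3 dst[0x14+2] := {0x86,0x9a}
query mem[0x10]=0x46, mem[0x09]=0xae, mem[0x0c]=0x47, mem[0x0d]=0xfd

MEM[0x10,0x09,0x0c,0x0d] = 46 ae 47 fd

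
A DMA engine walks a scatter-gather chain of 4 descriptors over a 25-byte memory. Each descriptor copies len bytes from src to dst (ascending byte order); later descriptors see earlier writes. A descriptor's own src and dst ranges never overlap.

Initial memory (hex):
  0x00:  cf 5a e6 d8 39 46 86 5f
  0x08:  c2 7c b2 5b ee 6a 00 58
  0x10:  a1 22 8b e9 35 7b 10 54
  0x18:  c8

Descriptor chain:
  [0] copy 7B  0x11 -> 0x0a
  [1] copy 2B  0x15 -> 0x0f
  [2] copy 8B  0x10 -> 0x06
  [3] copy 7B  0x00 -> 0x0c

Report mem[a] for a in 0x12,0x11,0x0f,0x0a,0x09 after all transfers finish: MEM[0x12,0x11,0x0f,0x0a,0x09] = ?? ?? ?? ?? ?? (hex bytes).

MEM[0x12,0x11,0x0f,0x0a,0x09] = 10 46 d8 35 e9

[0] 0x11->0x0a len=7 : 22 8b e9 35 7b 10 54
[1] 0x15->0x0f len=2 : 7b 10
[2] 0x10->0x06 len=8 : 10 22 8b e9 35 7b 10 54
[3] 0x00->0x0c len=7 : cf 5a e6 d8 39 46 10
query mem[0x12]=0x10, mem[0x11]=0x46, mem[0x0f]=0xd8, mem[0x0a]=0x35, mem[0x09]=0xe9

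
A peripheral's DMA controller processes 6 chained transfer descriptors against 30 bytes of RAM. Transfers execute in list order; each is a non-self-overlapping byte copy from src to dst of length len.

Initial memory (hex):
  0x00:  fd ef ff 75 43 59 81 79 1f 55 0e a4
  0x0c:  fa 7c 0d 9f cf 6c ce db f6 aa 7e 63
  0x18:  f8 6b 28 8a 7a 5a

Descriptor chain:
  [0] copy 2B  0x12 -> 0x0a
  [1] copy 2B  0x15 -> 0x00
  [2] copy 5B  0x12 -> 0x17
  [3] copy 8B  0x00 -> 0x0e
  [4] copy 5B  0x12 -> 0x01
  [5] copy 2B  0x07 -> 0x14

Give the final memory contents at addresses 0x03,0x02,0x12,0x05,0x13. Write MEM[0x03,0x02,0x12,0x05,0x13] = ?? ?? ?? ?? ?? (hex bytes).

MEM[0x03,0x02,0x12,0x05,0x13] = 81 59 43 7e 59

  after D0: wrote 2B at 0x0a = cedb
  after D1: wrote 2B at 0x00 = aa7e
  after D2: wrote 5B at 0x17 = cedbf6aa7e
  after D3: wrote 8B at 0x0e = aa7eff7543598179
  after D4: wrote 5B at 0x01 = 435981797e
  after D5: wrote 2B at 0x14 = 791f
query mem[0x03]=0x81, mem[0x02]=0x59, mem[0x12]=0x43, mem[0x05]=0x7e, mem[0x13]=0x59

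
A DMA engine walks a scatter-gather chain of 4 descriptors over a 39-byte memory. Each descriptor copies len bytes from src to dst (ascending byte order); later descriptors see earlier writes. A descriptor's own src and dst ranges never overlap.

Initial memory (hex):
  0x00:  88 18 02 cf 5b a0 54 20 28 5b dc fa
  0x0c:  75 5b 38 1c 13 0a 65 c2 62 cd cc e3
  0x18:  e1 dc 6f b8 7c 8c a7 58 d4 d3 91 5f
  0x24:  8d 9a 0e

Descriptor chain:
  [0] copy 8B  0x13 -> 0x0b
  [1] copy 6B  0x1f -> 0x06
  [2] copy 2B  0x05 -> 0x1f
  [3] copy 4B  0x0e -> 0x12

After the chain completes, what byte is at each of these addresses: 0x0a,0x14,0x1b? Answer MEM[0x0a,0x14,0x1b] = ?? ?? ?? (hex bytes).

#0 dst[0x0b+8] := {0xc2,0x62,0xcd,0xcc,0xe3,0xe1,0xdc,0x6f}
#1 dst[0x06+6] := {0x58,0xd4,0xd3,0x91,0x5f,0x8d}
#2 dst[0x1f+2] := {0xa0,0x58}
#3 dst[0x12+4] := {0xcc,0xe3,0xe1,0xdc}
query mem[0x0a]=0x5f, mem[0x14]=0xe1, mem[0x1b]=0xb8

MEM[0x0a,0x14,0x1b] = 5f e1 b8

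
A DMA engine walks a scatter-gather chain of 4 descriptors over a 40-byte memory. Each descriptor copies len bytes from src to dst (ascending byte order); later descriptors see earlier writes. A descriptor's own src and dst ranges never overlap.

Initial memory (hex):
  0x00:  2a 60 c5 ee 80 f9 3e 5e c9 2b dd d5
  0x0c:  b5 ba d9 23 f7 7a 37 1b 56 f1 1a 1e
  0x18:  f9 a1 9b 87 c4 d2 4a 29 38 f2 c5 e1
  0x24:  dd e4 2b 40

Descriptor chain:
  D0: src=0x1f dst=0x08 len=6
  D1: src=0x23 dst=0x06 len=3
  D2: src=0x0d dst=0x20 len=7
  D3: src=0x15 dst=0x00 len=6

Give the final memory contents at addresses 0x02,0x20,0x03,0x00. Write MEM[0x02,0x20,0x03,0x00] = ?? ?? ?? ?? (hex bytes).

  after D0: wrote 6B at 0x08 = 2938f2c5e1dd
  after D1: wrote 3B at 0x06 = e1dde4
  after D2: wrote 7B at 0x20 = ddd923f77a371b
  after D3: wrote 6B at 0x00 = f11a1ef9a19b
query mem[0x02]=0x1e, mem[0x20]=0xdd, mem[0x03]=0xf9, mem[0x00]=0xf1

MEM[0x02,0x20,0x03,0x00] = 1e dd f9 f1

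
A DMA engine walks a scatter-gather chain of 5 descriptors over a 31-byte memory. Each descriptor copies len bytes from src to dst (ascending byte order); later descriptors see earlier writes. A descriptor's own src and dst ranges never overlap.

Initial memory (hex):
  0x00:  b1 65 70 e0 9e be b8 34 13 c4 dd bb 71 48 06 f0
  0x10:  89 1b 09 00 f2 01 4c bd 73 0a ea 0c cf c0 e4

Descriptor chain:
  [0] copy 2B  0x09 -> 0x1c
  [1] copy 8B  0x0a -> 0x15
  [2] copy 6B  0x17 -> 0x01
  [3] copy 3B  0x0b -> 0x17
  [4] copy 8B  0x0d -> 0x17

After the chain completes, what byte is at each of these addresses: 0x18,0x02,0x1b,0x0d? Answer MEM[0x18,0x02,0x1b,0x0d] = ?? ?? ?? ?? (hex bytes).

MEM[0x18,0x02,0x1b,0x0d] = 06 48 1b 48

[0] 0x09->0x1c len=2 : c4 dd
[1] 0x0a->0x15 len=8 : dd bb 71 48 06 f0 89 1b
[2] 0x17->0x01 len=6 : 71 48 06 f0 89 1b
[3] 0x0b->0x17 len=3 : bb 71 48
[4] 0x0d->0x17 len=8 : 48 06 f0 89 1b 09 00 f2
query mem[0x18]=0x06, mem[0x02]=0x48, mem[0x1b]=0x1b, mem[0x0d]=0x48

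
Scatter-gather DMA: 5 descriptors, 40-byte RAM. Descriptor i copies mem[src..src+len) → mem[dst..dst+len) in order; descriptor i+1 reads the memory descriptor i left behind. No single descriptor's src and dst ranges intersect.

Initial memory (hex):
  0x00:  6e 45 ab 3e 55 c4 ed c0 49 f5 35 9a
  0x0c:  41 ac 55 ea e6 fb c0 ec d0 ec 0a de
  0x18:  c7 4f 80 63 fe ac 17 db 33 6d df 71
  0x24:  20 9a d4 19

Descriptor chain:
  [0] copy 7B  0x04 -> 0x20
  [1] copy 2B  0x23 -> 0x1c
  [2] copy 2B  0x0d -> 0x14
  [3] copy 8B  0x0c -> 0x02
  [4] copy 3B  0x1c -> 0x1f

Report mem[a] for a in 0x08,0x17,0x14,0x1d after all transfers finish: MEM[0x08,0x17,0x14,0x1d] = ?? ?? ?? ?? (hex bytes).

[0] 0x04->0x20 len=7 : 55 c4 ed c0 49 f5 35
[1] 0x23->0x1c len=2 : c0 49
[2] 0x0d->0x14 len=2 : ac 55
[3] 0x0c->0x02 len=8 : 41 ac 55 ea e6 fb c0 ec
[4] 0x1c->0x1f len=3 : c0 49 17
query mem[0x08]=0xc0, mem[0x17]=0xde, mem[0x14]=0xac, mem[0x1d]=0x49

MEM[0x08,0x17,0x14,0x1d] = c0 de ac 49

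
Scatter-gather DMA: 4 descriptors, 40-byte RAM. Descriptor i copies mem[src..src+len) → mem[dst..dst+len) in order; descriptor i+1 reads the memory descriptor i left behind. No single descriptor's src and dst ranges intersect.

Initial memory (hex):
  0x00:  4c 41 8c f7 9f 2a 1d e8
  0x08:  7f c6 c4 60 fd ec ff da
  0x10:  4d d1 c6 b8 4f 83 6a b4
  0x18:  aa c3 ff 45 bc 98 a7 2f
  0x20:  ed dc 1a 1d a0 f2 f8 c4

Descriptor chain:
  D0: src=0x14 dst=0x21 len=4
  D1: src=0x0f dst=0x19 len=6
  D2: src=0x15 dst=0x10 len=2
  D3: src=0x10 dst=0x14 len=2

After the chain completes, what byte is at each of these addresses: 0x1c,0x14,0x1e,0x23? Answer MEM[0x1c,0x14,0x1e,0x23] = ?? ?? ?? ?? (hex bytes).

MEM[0x1c,0x14,0x1e,0x23] = c6 83 4f 6a

#0 dst[0x21+4] := {0x4f,0x83,0x6a,0xb4}
#1 dst[0x19+6] := {0xda,0x4d,0xd1,0xc6,0xb8,0x4f}
#2 dst[0x10+2] := {0x83,0x6a}
#3 dst[0x14+2] := {0x83,0x6a}
query mem[0x1c]=0xc6, mem[0x14]=0x83, mem[0x1e]=0x4f, mem[0x23]=0x6a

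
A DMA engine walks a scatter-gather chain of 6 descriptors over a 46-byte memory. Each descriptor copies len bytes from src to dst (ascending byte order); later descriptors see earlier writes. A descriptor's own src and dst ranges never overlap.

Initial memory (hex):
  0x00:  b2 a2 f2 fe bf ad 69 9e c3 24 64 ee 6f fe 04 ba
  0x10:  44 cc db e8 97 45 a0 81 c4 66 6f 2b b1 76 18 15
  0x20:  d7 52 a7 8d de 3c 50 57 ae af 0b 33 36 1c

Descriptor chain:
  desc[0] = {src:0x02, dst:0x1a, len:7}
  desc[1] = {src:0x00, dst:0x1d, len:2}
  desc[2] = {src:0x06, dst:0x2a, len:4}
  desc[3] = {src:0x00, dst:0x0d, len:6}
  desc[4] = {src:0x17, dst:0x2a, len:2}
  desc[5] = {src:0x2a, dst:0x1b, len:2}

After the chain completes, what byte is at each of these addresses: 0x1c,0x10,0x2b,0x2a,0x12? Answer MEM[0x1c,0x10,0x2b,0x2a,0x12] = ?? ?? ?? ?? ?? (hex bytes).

MEM[0x1c,0x10,0x2b,0x2a,0x12] = c4 fe c4 81 ad

  after D0: wrote 7B at 0x1a = f2febfad699ec3
  after D1: wrote 2B at 0x1d = b2a2
  after D2: wrote 4B at 0x2a = 699ec324
  after D3: wrote 6B at 0x0d = b2a2f2febfad
  after D4: wrote 2B at 0x2a = 81c4
  after D5: wrote 2B at 0x1b = 81c4
query mem[0x1c]=0xc4, mem[0x10]=0xfe, mem[0x2b]=0xc4, mem[0x2a]=0x81, mem[0x12]=0xad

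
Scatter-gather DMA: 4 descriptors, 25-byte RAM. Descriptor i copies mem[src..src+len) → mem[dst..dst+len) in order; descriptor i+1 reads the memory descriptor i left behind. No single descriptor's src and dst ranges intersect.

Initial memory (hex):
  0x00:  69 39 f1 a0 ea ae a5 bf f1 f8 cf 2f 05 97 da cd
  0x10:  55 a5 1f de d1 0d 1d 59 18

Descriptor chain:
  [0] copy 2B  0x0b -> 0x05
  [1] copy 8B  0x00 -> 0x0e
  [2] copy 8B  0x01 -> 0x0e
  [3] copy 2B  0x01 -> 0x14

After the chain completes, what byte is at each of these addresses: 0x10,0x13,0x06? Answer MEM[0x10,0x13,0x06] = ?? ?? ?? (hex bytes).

#0 dst[0x05+2] := {0x2f,0x05}
#1 dst[0x0e+8] := {0x69,0x39,0xf1,0xa0,0xea,0x2f,0x05,0xbf}
#2 dst[0x0e+8] := {0x39,0xf1,0xa0,0xea,0x2f,0x05,0xbf,0xf1}
#3 dst[0x14+2] := {0x39,0xf1}
query mem[0x10]=0xa0, mem[0x13]=0x05, mem[0x06]=0x05

MEM[0x10,0x13,0x06] = a0 05 05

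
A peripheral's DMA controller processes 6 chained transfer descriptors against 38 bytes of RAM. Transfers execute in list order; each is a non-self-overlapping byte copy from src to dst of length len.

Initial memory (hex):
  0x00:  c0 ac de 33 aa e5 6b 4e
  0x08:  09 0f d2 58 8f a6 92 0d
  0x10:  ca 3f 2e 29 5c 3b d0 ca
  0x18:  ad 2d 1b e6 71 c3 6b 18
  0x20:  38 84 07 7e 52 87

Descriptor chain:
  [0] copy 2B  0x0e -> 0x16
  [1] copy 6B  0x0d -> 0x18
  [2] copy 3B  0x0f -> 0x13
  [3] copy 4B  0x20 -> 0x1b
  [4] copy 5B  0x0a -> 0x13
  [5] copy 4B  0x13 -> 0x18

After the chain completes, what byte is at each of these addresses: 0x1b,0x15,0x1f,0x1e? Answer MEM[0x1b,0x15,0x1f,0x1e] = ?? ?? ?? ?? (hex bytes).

MEM[0x1b,0x15,0x1f,0x1e] = a6 8f 18 7e

  after D0: wrote 2B at 0x16 = 920d
  after D1: wrote 6B at 0x18 = a6920dca3f2e
  after D2: wrote 3B at 0x13 = 0dca3f
  after D3: wrote 4B at 0x1b = 3884077e
  after D4: wrote 5B at 0x13 = d2588fa692
  after D5: wrote 4B at 0x18 = d2588fa6
query mem[0x1b]=0xa6, mem[0x15]=0x8f, mem[0x1f]=0x18, mem[0x1e]=0x7e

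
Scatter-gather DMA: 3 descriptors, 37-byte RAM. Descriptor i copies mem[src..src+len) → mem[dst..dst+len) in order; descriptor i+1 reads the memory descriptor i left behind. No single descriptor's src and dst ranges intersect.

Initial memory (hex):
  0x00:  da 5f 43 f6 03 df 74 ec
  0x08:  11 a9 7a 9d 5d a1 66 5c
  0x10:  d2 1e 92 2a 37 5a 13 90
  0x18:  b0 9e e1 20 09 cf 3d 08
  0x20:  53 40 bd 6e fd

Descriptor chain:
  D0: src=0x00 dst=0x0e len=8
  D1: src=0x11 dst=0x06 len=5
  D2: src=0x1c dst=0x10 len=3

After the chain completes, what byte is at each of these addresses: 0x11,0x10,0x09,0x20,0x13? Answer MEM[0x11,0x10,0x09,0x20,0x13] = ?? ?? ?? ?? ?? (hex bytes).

MEM[0x11,0x10,0x09,0x20,0x13] = cf 09 74 53 df

  after D0: wrote 8B at 0x0e = da5f43f603df74ec
  after D1: wrote 5B at 0x06 = f603df74ec
  after D2: wrote 3B at 0x10 = 09cf3d
query mem[0x11]=0xcf, mem[0x10]=0x09, mem[0x09]=0x74, mem[0x20]=0x53, mem[0x13]=0xdf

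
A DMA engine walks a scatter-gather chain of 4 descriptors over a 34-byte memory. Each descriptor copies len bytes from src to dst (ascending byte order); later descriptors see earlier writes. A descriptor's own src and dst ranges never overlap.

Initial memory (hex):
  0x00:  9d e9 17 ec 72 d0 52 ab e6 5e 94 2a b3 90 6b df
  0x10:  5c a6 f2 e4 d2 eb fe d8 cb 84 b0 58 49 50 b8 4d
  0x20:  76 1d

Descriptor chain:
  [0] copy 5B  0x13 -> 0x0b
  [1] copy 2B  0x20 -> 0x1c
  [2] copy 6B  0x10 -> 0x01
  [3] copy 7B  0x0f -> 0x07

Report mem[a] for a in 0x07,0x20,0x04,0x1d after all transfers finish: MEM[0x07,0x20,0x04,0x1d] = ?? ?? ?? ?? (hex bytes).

D0: mem[0x0b..0x0f] <- [e4 d2 eb fe d8]
D1: mem[0x1c..0x1d] <- [76 1d]
D2: mem[0x01..0x06] <- [5c a6 f2 e4 d2 eb]
D3: mem[0x07..0x0d] <- [d8 5c a6 f2 e4 d2 eb]
query mem[0x07]=0xd8, mem[0x20]=0x76, mem[0x04]=0xe4, mem[0x1d]=0x1d

MEM[0x07,0x20,0x04,0x1d] = d8 76 e4 1d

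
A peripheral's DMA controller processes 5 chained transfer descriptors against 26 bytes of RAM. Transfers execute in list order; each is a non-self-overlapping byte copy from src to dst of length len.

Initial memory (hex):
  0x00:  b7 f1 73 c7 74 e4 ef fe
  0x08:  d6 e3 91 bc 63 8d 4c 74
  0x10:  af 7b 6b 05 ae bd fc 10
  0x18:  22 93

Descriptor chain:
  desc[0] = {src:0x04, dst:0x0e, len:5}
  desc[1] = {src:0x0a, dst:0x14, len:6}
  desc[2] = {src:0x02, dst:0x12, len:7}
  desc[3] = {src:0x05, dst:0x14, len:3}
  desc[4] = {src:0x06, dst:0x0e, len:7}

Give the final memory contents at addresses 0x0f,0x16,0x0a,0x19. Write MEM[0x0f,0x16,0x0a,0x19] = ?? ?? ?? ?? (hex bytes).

MEM[0x0f,0x16,0x0a,0x19] = fe fe 91 e4

  after D0: wrote 5B at 0x0e = 74e4effed6
  after D1: wrote 6B at 0x14 = 91bc638d74e4
  after D2: wrote 7B at 0x12 = 73c774e4effed6
  after D3: wrote 3B at 0x14 = e4effe
  after D4: wrote 7B at 0x0e = effed6e391bc63
query mem[0x0f]=0xfe, mem[0x16]=0xfe, mem[0x0a]=0x91, mem[0x19]=0xe4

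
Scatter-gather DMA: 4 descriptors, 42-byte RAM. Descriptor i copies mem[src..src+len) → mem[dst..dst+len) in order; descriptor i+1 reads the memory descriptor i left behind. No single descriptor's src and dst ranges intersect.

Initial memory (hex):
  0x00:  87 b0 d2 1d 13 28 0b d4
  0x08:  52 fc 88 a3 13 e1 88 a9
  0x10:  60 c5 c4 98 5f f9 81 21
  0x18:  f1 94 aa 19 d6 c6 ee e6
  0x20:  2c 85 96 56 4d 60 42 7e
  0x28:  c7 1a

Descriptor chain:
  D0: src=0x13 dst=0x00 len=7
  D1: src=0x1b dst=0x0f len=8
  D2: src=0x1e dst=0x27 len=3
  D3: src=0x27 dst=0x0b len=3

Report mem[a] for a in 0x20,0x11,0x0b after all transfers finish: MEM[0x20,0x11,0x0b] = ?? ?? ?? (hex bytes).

  after D0: wrote 7B at 0x00 = 985ff98121f194
  after D1: wrote 8B at 0x0f = 19d6c6eee62c8596
  after D2: wrote 3B at 0x27 = eee62c
  after D3: wrote 3B at 0x0b = eee62c
query mem[0x20]=0x2c, mem[0x11]=0xc6, mem[0x0b]=0xee

MEM[0x20,0x11,0x0b] = 2c c6 ee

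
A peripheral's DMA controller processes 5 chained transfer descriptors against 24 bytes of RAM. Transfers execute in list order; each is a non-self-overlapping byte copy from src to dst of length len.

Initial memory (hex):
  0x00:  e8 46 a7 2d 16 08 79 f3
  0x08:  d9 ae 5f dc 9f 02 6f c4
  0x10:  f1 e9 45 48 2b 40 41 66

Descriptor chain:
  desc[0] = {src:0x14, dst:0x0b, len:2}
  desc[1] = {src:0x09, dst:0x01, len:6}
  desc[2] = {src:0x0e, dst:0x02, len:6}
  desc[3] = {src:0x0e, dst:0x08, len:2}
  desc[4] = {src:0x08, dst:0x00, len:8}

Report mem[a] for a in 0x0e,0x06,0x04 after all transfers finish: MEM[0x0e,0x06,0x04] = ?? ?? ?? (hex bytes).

MEM[0x0e,0x06,0x04] = 6f 6f 40

#0 dst[0x0b+2] := {0x2b,0x40}
#1 dst[0x01+6] := {0xae,0x5f,0x2b,0x40,0x02,0x6f}
#2 dst[0x02+6] := {0x6f,0xc4,0xf1,0xe9,0x45,0x48}
#3 dst[0x08+2] := {0x6f,0xc4}
#4 dst[0x00+8] := {0x6f,0xc4,0x5f,0x2b,0x40,0x02,0x6f,0xc4}
query mem[0x0e]=0x6f, mem[0x06]=0x6f, mem[0x04]=0x40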